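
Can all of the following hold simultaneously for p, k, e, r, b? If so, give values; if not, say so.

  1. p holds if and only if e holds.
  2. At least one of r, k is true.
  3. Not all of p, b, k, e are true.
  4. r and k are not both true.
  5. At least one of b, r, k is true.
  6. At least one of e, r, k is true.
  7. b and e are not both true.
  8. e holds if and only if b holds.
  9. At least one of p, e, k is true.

p = False, k = True, e = False, r = False, b = False

  (1) p=F, e=F — same ✓
  (2) {r, k}: 1 true — at least one ✓
  (3) {p, b, k, e}: 1/4 true — not all ✓
  (4) r=F, k=T — not both ✓
  (5) {b, r, k}: 1 true — at least one ✓
  (6) {e, r, k}: 1 true — at least one ✓
  (7) b=F, e=F — not both ✓
  (8) e=F, b=F — same ✓
  (9) {p, e, k}: 1 true — at least one ✓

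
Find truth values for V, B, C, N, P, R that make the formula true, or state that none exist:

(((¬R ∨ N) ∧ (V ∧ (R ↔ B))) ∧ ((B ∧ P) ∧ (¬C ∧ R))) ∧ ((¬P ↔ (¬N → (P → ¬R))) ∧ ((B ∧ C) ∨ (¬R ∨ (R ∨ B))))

Unsatisfiable

Case R = True: the formula simplifies to ((N ∧ (V ∧ B)) ∧ ((B ∧ P) ∧ ¬C)) ∧ (¬P ↔ (¬N → ¬P)).
  N = True: simplifies to ((V ∧ B) ∧ ((B ∧ P) ∧ ¬C)) ∧ ¬P.
    P = True: the conjunct ¬P is False.
    P = False: the conjunct P is False.
  N = False: the conjunct N is False.
Case R = False: the conjunct R is False.
Both cases fail — unsatisfiable.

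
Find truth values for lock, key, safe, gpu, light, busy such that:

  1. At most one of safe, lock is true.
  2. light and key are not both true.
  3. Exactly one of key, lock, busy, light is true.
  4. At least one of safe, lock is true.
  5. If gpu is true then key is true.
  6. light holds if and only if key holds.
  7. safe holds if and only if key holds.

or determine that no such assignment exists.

lock = True, key = False, safe = False, gpu = False, light = False, busy = False

  (1) {safe, lock}: 1 true — at most one ✓
  (2) light=F, key=F — not both ✓
  (3) {key, lock, busy, light}: 1 true — exactly one ✓
  (4) {safe, lock}: 1 true — at least one ✓
  (5) gpu=F ⇒ key: vacuous ✓
  (6) light=F, key=F — same ✓
  (7) safe=F, key=F — same ✓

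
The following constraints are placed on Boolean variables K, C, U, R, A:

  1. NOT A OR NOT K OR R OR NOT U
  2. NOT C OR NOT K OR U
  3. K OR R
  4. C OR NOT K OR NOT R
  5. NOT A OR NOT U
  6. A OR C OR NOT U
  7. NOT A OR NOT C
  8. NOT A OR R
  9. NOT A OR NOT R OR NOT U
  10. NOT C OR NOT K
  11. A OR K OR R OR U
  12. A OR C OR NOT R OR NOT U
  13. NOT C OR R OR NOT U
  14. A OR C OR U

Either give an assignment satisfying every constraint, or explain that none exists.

K = False, C = False, U = False, R = True, A = True

Try K = True:
  (NOT C OR NOT K) forces C = False.
  (C OR NOT K OR NOT R) forces R = False.
  (NOT A OR R) forces A = False.
  (A OR C OR NOT U) forces U = False.
  clause (A OR C OR U) is falsified — backtrack.
So K = False.
  then (K OR R) forces R = True.
Set C = False.
Try U = True:
  (NOT A OR NOT U) forces A = False.
  clause (A OR C OR NOT U) is falsified — backtrack.
So U = False.
  then (A OR C OR U) forces A = True.
All clauses satisfied.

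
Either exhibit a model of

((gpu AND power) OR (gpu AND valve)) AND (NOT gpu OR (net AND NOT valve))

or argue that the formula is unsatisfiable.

power=T, valve=F, gpu=T, net=T

  (gpu AND power) OR (gpu AND valve) = True
    gpu AND power = True
    gpu AND valve = False
  NOT gpu OR (net AND NOT valve) = True
    NOT gpu = False
    net AND NOT valve = True
      NOT valve = True
Both conjuncts True, so the formula holds.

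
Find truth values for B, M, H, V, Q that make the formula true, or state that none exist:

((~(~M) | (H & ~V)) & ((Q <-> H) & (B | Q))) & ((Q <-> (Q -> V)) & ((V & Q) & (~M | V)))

B: False, M: True, H: True, V: True, Q: True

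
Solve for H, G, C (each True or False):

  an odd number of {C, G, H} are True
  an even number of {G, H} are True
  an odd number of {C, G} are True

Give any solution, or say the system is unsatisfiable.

H = False, G = False, C = True

{C, G, H}: 1 true → odd ✓
{G, H}: 0 true → even ✓
{C, G}: 1 true → odd ✓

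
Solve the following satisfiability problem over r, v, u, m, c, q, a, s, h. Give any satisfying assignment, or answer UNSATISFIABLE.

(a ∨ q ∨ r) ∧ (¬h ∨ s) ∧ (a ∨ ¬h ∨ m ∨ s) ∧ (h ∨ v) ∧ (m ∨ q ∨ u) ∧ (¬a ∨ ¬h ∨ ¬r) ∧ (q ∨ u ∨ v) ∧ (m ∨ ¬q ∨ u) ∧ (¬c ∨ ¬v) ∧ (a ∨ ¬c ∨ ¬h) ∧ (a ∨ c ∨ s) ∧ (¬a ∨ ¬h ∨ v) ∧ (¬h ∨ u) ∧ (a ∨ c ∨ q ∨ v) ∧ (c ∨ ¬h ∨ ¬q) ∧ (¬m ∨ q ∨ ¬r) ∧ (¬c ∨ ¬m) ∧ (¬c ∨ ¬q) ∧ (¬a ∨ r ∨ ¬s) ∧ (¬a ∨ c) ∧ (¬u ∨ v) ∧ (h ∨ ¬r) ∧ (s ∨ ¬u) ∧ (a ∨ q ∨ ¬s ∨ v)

Set r = False.
Set v = True.
  then (¬c ∨ ¬v) forces c = False.
  then (¬a ∨ c) forces a = False.
  then (a ∨ q ∨ r) forces q = True.
  then (a ∨ c ∨ s) forces s = True.
  then (c ∨ ¬h ∨ ¬q) forces h = False.
Set u = False.
  then (m ∨ ¬q ∨ u) forces m = True.
All clauses satisfied.

r=F, v=T, u=F, m=T, c=F, q=T, a=F, s=T, h=F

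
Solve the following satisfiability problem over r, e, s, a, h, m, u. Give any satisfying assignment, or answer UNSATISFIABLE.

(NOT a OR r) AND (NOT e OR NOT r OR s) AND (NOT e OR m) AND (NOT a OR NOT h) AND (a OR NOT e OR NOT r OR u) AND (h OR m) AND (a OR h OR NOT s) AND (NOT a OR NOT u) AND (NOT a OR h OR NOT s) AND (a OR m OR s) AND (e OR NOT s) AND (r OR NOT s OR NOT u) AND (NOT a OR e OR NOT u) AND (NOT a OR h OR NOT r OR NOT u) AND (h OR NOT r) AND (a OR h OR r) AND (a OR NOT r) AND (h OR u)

r: False; e: False; s: False; a: False; h: True; m: True; u: True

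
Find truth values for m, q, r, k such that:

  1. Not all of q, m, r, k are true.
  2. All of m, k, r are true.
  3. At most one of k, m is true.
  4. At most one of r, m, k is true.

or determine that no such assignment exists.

The formula is unsatisfiable.

Case m = True:
  (2) forces k = True.
  Constraint (3) is violated (k=T, m=T) — contradiction.
Case m = False:
  Constraint (2) is violated (m=F) — contradiction.
Both cases fail — unsatisfiable.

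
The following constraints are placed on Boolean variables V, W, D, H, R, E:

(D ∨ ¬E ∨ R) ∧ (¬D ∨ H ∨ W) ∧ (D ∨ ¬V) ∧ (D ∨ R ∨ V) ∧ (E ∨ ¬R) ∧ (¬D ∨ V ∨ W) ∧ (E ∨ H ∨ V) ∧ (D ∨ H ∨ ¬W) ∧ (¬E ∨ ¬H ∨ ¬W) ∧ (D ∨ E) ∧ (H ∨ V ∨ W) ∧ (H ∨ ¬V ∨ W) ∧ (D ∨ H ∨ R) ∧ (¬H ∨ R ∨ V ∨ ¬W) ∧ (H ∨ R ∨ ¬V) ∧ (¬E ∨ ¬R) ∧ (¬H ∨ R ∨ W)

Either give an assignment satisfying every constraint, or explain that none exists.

V = True, W = True, D = True, H = True, R = False, E = False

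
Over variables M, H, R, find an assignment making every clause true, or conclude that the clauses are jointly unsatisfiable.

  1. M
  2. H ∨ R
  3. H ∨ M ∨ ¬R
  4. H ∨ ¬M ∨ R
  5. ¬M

Case M = True:
  Clause (¬M) is falsified — contradiction.
Case M = False:
  Clause (M) is falsified — contradiction.
Both cases fail, so the formula is unsatisfiable.

Unsatisfiable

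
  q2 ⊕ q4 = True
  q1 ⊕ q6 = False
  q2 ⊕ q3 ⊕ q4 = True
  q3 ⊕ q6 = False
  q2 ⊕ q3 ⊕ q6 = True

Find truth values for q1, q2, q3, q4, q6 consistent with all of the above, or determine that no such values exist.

q1 = False, q2 = True, q3 = False, q4 = False, q6 = False

q2 ⊕ q4 = T ⊕ F = True ✓
q1 ⊕ q6 = F ⊕ F = False ✓
q2 ⊕ q3 ⊕ q4 = T ⊕ F ⊕ F = True ✓
q3 ⊕ q6 = F ⊕ F = False ✓
q2 ⊕ q3 ⊕ q6 = T ⊕ F ⊕ F = True ✓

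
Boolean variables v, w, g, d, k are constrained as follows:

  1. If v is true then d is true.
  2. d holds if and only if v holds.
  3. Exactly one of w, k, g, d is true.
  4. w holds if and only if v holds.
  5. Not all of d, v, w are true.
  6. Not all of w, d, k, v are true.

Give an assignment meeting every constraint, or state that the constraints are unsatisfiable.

v = False; w = False; g = True; d = False; k = False

  (1) v=F ⇒ d: vacuous ✓
  (2) d=F, v=F — same ✓
  (3) {w, k, g, d}: 1 true — exactly one ✓
  (4) w=F, v=F — same ✓
  (5) {d, v, w}: 0/3 true — not all ✓
  (6) {w, d, k, v}: 0/4 true — not all ✓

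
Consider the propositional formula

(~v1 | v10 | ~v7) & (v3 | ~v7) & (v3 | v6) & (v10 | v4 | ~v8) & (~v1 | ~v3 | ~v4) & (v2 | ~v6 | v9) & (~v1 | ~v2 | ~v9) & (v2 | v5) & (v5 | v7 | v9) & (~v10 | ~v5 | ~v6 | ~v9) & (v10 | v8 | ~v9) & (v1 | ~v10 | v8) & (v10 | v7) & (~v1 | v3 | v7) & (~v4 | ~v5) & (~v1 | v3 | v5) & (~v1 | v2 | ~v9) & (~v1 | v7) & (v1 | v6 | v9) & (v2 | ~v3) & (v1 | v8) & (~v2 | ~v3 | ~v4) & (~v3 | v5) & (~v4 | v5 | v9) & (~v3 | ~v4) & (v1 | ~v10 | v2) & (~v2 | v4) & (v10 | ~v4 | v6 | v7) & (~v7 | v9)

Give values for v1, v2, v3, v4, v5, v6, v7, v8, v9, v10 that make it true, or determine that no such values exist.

v1=F; v2=T; v3=F; v4=T; v5=F; v6=T; v7=F; v8=T; v9=T; v10=T

Set v1 = False.
  then (v1 | v8) forces v8 = True.
Try v2 = False:
  (v2 | v5) forces v5 = True.
  (~v4 | ~v5) forces v4 = False.
  (v10 | v4 | ~v8) forces v10 = True.
  clause (v1 | ~v10 | v2) is falsified — backtrack.
So v2 = True.
  then (~v2 | v4) forces v4 = True.
  then (~v4 | ~v5) forces v5 = False.
  then (~v2 | ~v3 | ~v4) forces v3 = False.
  then (~v4 | v5 | v9) forces v9 = True.
  then (v3 | ~v7) forces v7 = False.
  then (v3 | v6) forces v6 = True.
  then (v10 | v7) forces v10 = True.
All clauses satisfied.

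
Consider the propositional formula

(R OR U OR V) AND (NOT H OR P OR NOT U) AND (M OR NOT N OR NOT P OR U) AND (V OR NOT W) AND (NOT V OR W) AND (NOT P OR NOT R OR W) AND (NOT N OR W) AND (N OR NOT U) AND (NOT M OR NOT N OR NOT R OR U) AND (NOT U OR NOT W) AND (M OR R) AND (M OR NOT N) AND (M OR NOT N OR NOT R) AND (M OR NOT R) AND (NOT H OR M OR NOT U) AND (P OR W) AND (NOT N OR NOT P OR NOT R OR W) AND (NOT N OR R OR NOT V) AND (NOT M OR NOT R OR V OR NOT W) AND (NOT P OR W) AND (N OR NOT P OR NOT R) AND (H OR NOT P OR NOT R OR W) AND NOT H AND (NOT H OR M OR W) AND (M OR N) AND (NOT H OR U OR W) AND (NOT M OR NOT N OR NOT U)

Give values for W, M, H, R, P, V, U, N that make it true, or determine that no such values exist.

W = True, M = True, H = False, R = False, P = True, V = True, U = False, N = False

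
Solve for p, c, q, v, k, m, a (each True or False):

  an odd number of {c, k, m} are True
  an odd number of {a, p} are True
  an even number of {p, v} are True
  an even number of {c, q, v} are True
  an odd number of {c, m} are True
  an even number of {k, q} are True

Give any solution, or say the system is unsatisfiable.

p: False, c: False, q: False, v: False, k: False, m: True, a: True

{c, k, m}: 1 true → odd ✓
{a, p}: 1 true → odd ✓
{p, v}: 0 true → even ✓
{c, q, v}: 0 true → even ✓
{c, m}: 1 true → odd ✓
{k, q}: 0 true → even ✓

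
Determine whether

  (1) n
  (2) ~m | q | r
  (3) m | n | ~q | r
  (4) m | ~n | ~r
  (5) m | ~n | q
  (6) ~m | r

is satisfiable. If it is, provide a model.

q: True, m: False, r: False, n: True

Unit clause (n) forces n = True.
Set q = True.
Set m = False.
  then (m | ~n | ~r) forces r = False.
Check each clause:
  (n): n holds.
  (~m | q | r): ~m holds.
  (m | n | ~q | r): n holds.
  (m | ~n | ~r): ~r holds.
  (m | ~n | q): q holds.
  (~m | r): ~m holds.
All clauses satisfied.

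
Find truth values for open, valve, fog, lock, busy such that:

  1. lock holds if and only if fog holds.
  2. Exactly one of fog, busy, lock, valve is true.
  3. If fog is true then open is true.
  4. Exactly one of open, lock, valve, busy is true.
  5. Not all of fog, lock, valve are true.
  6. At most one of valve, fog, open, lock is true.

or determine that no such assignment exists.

open = False, valve = True, fog = False, lock = False, busy = False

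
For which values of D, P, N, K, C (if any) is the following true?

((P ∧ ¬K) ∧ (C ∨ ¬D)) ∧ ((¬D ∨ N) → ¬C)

D = True, P = True, N = False, K = False, C = True

  (P ∧ ¬K) ∧ (C ∨ ¬D) = True
    P ∧ ¬K = True
      ¬K = True
    C ∨ ¬D = True
      ¬D = False
  (¬D ∨ N) → ¬C = True
    ¬D ∨ N = False
      ¬D = False
    ¬C = False
Both conjuncts True, so the formula holds.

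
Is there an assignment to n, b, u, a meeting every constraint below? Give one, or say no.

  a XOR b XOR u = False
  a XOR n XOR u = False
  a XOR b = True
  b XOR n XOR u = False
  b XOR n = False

Adding constraints 2, 3, 4 mod 2: every variable appears an even number of times on the left, so the left side is 0.
But the right sides sum to 1 (mod 2). 0 ≠ 1 — the system is inconsistent.

The formula is unsatisfiable.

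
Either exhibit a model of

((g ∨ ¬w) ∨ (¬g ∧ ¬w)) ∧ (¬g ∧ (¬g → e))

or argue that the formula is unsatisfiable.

w = False, e = True, g = False

  (g ∨ ¬w) ∨ (¬g ∧ ¬w) = True
    g ∨ ¬w = True
      ¬w = True
    ¬g ∧ ¬w = True
      ¬g = True
      ¬w = True
  ¬g ∧ (¬g → e) = True
    ¬g = True
    ¬g → e = True
      ¬g = True
Both conjuncts True, so the formula holds.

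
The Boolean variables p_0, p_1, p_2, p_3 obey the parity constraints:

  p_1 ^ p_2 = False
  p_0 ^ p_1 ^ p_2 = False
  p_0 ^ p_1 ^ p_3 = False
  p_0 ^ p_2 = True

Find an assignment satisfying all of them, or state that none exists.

p_0=F, p_1=T, p_2=T, p_3=T

p_1 ^ p_2 = T ^ T = False ✓
p_0 ^ p_1 ^ p_2 = F ^ T ^ T = False ✓
p_0 ^ p_1 ^ p_3 = F ^ T ^ T = False ✓
p_0 ^ p_2 = F ^ T = True ✓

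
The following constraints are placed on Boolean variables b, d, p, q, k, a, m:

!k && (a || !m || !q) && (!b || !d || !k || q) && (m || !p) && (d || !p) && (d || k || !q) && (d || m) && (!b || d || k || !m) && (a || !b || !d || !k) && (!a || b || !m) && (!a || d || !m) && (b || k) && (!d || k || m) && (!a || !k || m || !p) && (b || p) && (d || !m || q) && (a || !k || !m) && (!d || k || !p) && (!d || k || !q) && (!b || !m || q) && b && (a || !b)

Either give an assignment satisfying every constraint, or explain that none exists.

Case q = True:
  (!k) forces k = False.
  (d || k || !q) forces d = True.
  Clause (!d || k || !q) is falsified — contradiction.
Case q = False:
  (!k) forces k = False.
  (b || k) forces b = True.
  (!b || !m || q) forces m = False.
  (m || !p) forces p = False.
  (d || m) forces d = True.
  Clause (!d || k || m) is falsified — contradiction.
Both cases fail, so the formula is unsatisfiable.

Unsatisfiable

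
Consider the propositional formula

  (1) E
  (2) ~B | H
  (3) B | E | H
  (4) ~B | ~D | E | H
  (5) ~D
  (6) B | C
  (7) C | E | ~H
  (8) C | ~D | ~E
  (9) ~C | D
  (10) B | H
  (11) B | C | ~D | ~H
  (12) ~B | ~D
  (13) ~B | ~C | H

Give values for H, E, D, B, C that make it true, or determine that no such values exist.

H=T; E=T; D=F; B=T; C=F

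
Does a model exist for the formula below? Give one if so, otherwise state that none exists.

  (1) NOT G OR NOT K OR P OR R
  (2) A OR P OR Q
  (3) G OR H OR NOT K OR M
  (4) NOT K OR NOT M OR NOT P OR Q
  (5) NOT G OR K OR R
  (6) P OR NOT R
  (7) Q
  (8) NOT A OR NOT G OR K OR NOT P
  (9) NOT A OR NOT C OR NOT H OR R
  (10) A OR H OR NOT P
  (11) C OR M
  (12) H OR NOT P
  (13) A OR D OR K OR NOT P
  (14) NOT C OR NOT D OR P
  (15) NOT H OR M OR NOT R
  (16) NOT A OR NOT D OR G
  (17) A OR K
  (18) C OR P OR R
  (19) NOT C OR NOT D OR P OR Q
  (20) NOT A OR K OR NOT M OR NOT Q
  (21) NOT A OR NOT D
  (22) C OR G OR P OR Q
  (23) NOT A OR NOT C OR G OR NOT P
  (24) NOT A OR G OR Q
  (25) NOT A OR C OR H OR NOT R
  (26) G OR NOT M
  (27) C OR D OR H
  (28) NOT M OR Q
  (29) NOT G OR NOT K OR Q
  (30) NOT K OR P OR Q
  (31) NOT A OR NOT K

Unit clause (Q) forces Q = True.
Set R = True.
  then (P OR NOT R) forces P = True.
  then (H OR NOT P) forces H = True.
  then (NOT H OR M OR NOT R) forces M = True.
  then (G OR NOT M) forces G = True.
Set A = False.
  then (A OR K) forces K = True.
Set C = True.
Set D = True.
All clauses satisfied.

R = True, Q = True, A = False, H = True, M = True, K = True, P = True, C = True, G = True, D = True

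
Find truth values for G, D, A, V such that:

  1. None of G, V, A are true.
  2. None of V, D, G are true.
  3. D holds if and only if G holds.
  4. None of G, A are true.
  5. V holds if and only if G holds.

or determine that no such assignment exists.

G=F; D=F; A=F; V=F

  (1) {G, V, A}: 0 true — none ✓
  (2) {V, D, G}: 0 true — none ✓
  (3) D=F, G=F — same ✓
  (4) {G, A}: 0 true — none ✓
  (5) V=F, G=F — same ✓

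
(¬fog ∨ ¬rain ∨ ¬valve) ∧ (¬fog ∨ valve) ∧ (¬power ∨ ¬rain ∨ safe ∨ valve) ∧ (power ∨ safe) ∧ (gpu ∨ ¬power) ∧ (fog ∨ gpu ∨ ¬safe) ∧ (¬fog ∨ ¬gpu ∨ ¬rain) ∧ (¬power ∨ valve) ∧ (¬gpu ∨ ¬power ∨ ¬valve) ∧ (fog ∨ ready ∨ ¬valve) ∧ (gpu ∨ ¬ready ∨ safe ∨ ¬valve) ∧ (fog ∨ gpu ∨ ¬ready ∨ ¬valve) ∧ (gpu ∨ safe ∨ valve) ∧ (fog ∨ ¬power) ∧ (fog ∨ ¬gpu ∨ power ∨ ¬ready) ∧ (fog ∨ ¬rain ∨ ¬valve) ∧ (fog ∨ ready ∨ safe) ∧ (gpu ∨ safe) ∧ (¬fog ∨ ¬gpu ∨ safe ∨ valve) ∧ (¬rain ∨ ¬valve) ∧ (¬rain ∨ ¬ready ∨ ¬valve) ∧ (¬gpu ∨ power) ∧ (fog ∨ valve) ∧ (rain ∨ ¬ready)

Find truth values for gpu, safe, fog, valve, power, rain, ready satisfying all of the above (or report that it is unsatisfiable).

gpu = False, safe = True, fog = True, valve = True, power = False, rain = False, ready = False

Set gpu = False.
  then (gpu ∨ ¬power) forces power = False.
  then (gpu ∨ safe) forces safe = True.
  then (fog ∨ gpu ∨ ¬safe) forces fog = True.
  then (¬fog ∨ valve) forces valve = True.
  then (¬rain ∨ ¬valve) forces rain = False.
  then (rain ∨ ¬ready) forces ready = False.
All clauses satisfied.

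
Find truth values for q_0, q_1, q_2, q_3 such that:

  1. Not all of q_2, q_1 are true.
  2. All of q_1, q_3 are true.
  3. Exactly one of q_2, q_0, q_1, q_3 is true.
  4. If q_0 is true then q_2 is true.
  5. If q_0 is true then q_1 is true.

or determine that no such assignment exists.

Case q_3 = True:
  (2) forces q_1 = True.
  Constraint (3) is violated (q_1=T, q_3=T) — contradiction.
Case q_3 = False:
  Constraint (2) is violated (q_3=F) — contradiction.
Both cases fail — unsatisfiable.

Unsatisfiable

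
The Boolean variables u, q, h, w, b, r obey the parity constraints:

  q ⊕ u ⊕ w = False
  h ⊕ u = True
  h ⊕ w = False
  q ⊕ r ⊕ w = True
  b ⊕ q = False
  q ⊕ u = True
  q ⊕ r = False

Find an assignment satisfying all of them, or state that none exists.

u = False, q = True, h = True, w = True, b = True, r = True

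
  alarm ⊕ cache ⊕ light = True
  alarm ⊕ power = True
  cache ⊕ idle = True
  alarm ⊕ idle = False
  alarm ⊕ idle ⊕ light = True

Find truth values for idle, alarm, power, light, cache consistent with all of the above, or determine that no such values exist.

No satisfying assignment exists.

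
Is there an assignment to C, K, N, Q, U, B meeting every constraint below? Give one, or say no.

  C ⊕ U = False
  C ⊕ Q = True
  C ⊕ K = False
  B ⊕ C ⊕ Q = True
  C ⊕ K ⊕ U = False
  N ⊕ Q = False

C=F; K=F; N=T; Q=T; U=F; B=F

C ⊕ U = F ⊕ F = False ✓
C ⊕ Q = F ⊕ T = True ✓
C ⊕ K = F ⊕ F = False ✓
B ⊕ C ⊕ Q = F ⊕ F ⊕ T = True ✓
C ⊕ K ⊕ U = F ⊕ F ⊕ F = False ✓
N ⊕ Q = T ⊕ T = False ✓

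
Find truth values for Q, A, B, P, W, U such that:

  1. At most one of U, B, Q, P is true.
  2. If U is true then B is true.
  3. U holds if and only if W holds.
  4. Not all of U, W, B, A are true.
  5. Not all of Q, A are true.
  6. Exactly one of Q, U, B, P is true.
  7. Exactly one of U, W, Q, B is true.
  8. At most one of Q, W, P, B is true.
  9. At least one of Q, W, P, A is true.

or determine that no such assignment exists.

Q=F, A=T, B=T, P=F, W=F, U=F

  (1) {U, B, Q, P}: 1 true — at most one ✓
  (2) U=F ⇒ B: vacuous ✓
  (3) U=F, W=F — same ✓
  (4) {U, W, B, A}: 2/4 true — not all ✓
  (5) {Q, A}: 1/2 true — not all ✓
  (6) {Q, U, B, P}: 1 true — exactly one ✓
  (7) {U, W, Q, B}: 1 true — exactly one ✓
  (8) {Q, W, P, B}: 1 true — at most one ✓
  (9) {Q, W, P, A}: 1 true — at least one ✓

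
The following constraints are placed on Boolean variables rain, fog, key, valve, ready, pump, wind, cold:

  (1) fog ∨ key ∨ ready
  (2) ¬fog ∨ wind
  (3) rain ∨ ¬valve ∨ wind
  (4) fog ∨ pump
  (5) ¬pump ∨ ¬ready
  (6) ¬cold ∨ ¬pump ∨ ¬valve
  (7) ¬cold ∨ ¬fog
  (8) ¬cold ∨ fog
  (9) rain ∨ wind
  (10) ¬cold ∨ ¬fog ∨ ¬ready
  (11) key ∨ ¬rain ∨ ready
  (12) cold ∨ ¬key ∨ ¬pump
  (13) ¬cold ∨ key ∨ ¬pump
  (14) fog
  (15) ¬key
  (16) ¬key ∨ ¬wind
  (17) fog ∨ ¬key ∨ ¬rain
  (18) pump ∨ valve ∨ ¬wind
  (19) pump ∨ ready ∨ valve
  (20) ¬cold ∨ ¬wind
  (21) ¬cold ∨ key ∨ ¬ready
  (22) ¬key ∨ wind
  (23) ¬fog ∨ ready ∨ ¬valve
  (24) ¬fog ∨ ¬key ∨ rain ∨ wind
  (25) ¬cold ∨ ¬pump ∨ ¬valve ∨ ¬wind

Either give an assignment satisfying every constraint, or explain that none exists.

Unit clause (fog) forces fog = True.
Unit clause (¬key) forces key = False.
In (¬fog ∨ wind) only wind is left, so wind = True.
In (¬cold ∨ ¬fog) only ¬cold is left, so cold = False.
Set rain = True.
  then (key ∨ ¬rain ∨ ready) forces ready = True.
  then (¬pump ∨ ¬ready) forces pump = False.
  then (pump ∨ valve ∨ ¬wind) forces valve = True.
All clauses satisfied.

rain: True, fog: True, key: False, valve: True, ready: True, pump: False, wind: True, cold: False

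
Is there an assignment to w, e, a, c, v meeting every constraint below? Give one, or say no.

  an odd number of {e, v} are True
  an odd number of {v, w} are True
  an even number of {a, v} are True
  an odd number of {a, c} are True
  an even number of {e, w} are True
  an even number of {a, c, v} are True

w = False; e = False; a = True; c = False; v = True

{e, v}: 1 true → odd ✓
{v, w}: 1 true → odd ✓
{a, v}: 2 true → even ✓
{a, c}: 1 true → odd ✓
{e, w}: 0 true → even ✓
{a, c, v}: 2 true → even ✓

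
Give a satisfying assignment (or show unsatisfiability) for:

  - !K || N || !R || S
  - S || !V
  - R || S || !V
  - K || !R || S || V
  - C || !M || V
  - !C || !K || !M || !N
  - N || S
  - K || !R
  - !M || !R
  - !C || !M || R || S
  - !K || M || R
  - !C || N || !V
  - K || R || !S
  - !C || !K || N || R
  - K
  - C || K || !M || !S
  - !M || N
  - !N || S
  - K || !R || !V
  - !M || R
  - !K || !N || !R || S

K = True, M = False, C = False, N = False, R = True, S = True, V = False

Unit clause (K) forces K = True.
Try M = True:
  (!M || !R) forces R = False.
  clause (!M || R) is falsified — backtrack.
So M = False.
  then (!K || M || R) forces R = True.
Set C = False.
Set N = False.
  then (!K || N || !R || S) forces S = True.
Set V = False.
All clauses satisfied.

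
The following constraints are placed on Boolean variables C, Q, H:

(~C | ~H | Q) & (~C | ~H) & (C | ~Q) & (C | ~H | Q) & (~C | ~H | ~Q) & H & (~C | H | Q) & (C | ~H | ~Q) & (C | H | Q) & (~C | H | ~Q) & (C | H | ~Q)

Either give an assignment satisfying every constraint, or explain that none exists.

Case H = True:
  (~C | ~H) forces C = False.
  (C | ~Q) forces Q = False.
  Clause (C | ~H | Q) is falsified — contradiction.
Case H = False:
  Clause (H) is falsified — contradiction.
Both cases fail, so the formula is unsatisfiable.

Unsatisfiable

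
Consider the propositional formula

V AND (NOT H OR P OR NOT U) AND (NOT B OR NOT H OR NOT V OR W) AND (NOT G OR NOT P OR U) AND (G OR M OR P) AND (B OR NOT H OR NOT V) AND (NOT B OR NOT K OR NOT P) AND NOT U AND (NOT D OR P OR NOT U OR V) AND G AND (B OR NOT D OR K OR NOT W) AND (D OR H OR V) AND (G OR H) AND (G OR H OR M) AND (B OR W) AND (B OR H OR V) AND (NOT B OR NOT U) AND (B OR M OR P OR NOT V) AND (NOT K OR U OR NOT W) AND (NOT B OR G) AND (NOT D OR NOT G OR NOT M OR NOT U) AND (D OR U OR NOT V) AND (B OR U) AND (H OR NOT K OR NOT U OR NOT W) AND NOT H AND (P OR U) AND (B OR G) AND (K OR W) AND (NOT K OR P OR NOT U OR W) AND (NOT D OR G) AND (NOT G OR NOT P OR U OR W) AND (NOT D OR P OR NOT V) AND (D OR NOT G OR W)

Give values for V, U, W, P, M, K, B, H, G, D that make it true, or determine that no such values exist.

Unsatisfiable — no assignment works.

Case V = True:
  (NOT U) forces U = False.
  (G) forces G = True.
  (NOT G OR NOT P OR U) forces P = False.
  Clause (P OR U) is falsified — contradiction.
Case V = False:
  Clause (V) is falsified — contradiction.
Both cases fail, so the formula is unsatisfiable.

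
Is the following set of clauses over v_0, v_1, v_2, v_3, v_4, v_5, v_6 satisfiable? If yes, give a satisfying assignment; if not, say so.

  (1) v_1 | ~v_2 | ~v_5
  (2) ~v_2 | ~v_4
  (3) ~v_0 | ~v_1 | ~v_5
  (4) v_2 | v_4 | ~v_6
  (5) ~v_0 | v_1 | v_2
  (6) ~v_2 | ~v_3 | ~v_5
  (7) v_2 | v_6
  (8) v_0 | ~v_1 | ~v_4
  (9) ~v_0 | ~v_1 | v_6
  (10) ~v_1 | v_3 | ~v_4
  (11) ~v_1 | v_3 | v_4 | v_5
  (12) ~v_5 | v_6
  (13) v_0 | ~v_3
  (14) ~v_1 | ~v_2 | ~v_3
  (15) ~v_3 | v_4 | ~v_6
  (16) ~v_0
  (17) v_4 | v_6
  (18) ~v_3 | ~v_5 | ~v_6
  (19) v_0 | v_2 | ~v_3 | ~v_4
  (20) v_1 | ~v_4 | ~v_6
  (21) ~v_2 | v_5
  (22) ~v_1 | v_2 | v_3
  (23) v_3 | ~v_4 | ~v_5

Unit clause (~v_0) forces v_0 = False.
In (v_0 | ~v_3) only ~v_3 is left, so v_3 = False.
Set v_1 = True.
  then (v_0 | ~v_1 | ~v_4) forces v_4 = False.
  then (~v_1 | v_3 | v_4 | v_5) forces v_5 = True.
  then (~v_5 | v_6) forces v_6 = True.
  then (~v_1 | v_2 | v_3) forces v_2 = True.
All clauses satisfied.

v_0=F, v_1=T, v_2=T, v_3=F, v_4=F, v_5=T, v_6=T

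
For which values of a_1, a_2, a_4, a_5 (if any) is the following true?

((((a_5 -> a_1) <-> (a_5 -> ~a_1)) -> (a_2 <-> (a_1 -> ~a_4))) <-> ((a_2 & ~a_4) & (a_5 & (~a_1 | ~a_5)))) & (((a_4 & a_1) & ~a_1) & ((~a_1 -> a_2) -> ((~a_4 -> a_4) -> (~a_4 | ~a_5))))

Case a_1 = True: the conjunct ~a_1 is False.
Case a_1 = False: the conjunct a_1 is False.
Both cases fail — unsatisfiable.

Unsatisfiable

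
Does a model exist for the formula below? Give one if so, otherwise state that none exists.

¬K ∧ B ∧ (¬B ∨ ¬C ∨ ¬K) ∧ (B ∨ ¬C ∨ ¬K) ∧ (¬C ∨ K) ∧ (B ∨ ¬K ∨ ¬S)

Unit clause (¬K) forces K = False.
Unit clause (B) forces B = True.
In (¬C ∨ K) only ¬C is left, so C = False.
Set S = True.
All clauses satisfied.

S = True, B = True, C = False, K = False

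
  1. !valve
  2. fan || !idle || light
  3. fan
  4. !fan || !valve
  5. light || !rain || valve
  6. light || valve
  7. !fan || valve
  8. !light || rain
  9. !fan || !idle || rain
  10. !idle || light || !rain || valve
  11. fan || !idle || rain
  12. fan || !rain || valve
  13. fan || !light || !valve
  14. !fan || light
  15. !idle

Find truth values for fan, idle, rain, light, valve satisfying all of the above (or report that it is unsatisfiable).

Case fan = True:
  (!valve) forces valve = False.
  Clause (!fan || valve) is falsified — contradiction.
Case fan = False:
  Clause (fan) is falsified — contradiction.
Both cases fail, so the formula is unsatisfiable.

No satisfying assignment exists.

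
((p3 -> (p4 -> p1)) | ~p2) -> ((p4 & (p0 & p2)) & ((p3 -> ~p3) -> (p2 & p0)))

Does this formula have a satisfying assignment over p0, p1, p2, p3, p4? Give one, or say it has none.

p0: False, p1: False, p2: True, p3: True, p4: True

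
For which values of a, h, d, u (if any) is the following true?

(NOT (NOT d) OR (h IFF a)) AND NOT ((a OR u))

a: False, h: True, d: True, u: False

  NOT (NOT d) OR (h IFF a) = True
    NOT (NOT d) = True
      NOT d = False
    h IFF a = False
  NOT ((a OR u)) = True
    a OR u = False
Both conjuncts True, so the formula holds.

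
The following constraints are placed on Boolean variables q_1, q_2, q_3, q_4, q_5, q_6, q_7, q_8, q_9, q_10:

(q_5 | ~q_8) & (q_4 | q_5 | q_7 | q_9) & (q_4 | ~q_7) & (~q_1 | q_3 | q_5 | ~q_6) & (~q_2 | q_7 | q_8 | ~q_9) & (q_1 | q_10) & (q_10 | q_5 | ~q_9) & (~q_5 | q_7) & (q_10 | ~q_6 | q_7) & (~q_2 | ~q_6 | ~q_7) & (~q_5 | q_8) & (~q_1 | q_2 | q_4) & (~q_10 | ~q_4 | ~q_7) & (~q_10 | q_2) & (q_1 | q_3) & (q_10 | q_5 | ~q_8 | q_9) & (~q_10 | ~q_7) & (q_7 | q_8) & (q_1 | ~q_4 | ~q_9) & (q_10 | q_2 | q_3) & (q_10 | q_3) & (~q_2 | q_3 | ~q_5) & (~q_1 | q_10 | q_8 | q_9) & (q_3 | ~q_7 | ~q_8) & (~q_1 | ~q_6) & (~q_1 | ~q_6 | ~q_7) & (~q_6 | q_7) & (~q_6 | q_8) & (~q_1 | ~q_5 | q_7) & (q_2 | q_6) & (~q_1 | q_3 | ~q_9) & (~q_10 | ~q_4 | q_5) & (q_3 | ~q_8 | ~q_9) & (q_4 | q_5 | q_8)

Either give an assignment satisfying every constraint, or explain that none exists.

Set q_1 = True.
  then (~q_1 | ~q_6) forces q_6 = False.
  then (q_2 | q_6) forces q_2 = True.
Try q_3 = False:
  (q_10 | q_3) forces q_10 = True.
  (~q_10 | ~q_7) forces q_7 = False.
  (~q_5 | q_7) forces q_5 = False.
  (q_5 | ~q_8) forces q_8 = False.
  clause (q_7 | q_8) is falsified — backtrack.
So q_3 = True.
Set q_4 = True.
Set q_5 = True.
  then (~q_5 | q_7) forces q_7 = True.
  then (~q_5 | q_8) forces q_8 = True.
  then (~q_10 | ~q_4 | ~q_7) forces q_10 = False.
Set q_9 = False.
All clauses satisfied.

q_1 = True, q_2 = True, q_3 = True, q_4 = True, q_5 = True, q_6 = False, q_7 = True, q_8 = True, q_9 = False, q_10 = False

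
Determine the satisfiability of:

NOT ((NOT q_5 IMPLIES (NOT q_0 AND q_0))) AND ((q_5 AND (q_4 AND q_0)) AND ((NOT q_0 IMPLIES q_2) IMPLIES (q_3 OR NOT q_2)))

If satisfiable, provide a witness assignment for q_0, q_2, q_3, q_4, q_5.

Case q_5 = True: the conjunct NOT ((NOT q_5 IMPLIES (NOT q_0 AND q_0))) becomes NOT ((False IMPLIES (NOT q_0 AND q_0))) = False.
Case q_5 = False: the conjunct q_5 is False.
Both cases fail — unsatisfiable.

UNSATISFIABLE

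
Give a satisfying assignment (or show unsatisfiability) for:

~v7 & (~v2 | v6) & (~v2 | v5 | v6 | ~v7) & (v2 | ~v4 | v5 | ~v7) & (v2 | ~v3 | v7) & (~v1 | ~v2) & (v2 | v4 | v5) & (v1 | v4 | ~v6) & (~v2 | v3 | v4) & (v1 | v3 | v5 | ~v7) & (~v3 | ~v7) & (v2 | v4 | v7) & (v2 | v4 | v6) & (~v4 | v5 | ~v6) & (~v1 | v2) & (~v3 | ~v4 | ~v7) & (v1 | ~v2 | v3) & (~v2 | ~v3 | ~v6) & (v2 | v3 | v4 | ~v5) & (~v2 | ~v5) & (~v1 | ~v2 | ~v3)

v1=F, v2=F, v3=F, v4=T, v5=T, v6=T, v7=F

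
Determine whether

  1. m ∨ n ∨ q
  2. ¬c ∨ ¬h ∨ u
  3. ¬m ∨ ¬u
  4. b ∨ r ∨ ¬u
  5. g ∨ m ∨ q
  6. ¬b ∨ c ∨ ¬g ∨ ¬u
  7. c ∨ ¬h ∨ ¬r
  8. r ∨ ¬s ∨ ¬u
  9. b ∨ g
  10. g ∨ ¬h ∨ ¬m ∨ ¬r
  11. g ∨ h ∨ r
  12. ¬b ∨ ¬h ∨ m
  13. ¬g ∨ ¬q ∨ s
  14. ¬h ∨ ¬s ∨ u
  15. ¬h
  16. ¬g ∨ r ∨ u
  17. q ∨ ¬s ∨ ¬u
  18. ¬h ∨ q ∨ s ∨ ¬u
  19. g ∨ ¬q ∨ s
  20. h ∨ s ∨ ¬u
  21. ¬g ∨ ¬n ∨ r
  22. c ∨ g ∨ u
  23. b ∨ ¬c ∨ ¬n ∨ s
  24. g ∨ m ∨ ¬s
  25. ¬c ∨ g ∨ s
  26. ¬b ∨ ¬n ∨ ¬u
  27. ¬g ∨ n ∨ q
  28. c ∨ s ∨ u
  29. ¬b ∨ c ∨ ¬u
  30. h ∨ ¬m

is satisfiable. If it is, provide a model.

r = True, m = False, n = True, u = False, g = True, s = True, b = False, c = False, h = False, q = True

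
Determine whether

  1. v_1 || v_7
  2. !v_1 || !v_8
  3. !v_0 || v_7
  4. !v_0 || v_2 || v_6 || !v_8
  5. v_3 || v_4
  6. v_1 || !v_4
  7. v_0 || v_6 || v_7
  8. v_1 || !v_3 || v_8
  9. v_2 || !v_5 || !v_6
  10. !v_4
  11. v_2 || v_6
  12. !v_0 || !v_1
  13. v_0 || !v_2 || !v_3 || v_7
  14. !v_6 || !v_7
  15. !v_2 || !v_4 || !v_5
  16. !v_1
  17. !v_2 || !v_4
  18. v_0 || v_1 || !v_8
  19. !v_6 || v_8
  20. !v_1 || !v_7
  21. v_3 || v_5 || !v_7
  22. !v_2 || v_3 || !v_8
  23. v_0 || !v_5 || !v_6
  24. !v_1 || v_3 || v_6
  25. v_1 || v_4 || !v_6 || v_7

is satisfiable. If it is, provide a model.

v_0 = True; v_1 = False; v_2 = True; v_3 = True; v_4 = False; v_5 = True; v_6 = False; v_7 = True; v_8 = True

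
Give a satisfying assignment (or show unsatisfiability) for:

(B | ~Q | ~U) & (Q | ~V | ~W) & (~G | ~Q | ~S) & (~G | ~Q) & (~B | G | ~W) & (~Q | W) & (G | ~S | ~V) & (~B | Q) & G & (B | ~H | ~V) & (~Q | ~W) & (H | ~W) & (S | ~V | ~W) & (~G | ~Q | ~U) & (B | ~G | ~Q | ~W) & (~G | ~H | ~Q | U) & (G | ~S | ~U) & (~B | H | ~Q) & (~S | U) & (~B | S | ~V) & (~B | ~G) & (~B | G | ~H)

Q=F; G=T; H=T; V=F; U=T; B=F; W=T; S=F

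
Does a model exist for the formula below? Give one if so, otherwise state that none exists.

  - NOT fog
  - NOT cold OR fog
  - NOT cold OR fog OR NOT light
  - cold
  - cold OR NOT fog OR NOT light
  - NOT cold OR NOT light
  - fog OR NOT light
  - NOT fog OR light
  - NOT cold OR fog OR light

Unsatisfiable — no assignment works.

Case fog = True:
  Clause (NOT fog) is falsified — contradiction.
Case fog = False:
  (NOT cold OR fog) forces cold = False.
  Clause (cold) is falsified — contradiction.
Both cases fail, so the formula is unsatisfiable.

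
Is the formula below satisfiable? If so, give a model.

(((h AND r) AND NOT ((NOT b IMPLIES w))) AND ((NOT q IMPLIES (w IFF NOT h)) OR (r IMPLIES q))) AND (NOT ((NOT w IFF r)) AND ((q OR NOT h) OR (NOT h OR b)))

Case h = True: the formula simplifies to ((r AND NOT ((NOT b IMPLIES w))) AND ((NOT q IMPLIES NOT w) OR (r IMPLIES q))) AND (NOT ((NOT w IFF r)) AND (q OR b)).
  w = True: the conjunct NOT ((NOT b IMPLIES w)) becomes NOT ((NOT b IMPLIES True)) = False.
  w = False: simplifies to (r AND NOT b) AND (NOT r AND (q OR b)).
    r = True: the conjunct NOT r is False.
    r = False: the conjunct r is False.
Case h = False: the conjunct h is False.
Both cases fail — unsatisfiable.

No satisfying assignment exists.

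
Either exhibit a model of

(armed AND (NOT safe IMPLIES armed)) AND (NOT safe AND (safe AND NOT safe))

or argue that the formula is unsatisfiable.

Case safe = True: the conjunct NOT safe is False.
Case safe = False: the conjunct safe is False.
Both cases fail — unsatisfiable.

No satisfying assignment exists.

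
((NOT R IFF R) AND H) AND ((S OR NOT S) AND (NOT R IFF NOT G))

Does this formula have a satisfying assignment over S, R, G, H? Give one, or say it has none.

The conjunct NOT R IFF R is unsatisfiable on its own:
  R=F: evaluates to False.
  R=T: evaluates to False.
So the whole conjunction is unsatisfiable.

The formula is unsatisfiable.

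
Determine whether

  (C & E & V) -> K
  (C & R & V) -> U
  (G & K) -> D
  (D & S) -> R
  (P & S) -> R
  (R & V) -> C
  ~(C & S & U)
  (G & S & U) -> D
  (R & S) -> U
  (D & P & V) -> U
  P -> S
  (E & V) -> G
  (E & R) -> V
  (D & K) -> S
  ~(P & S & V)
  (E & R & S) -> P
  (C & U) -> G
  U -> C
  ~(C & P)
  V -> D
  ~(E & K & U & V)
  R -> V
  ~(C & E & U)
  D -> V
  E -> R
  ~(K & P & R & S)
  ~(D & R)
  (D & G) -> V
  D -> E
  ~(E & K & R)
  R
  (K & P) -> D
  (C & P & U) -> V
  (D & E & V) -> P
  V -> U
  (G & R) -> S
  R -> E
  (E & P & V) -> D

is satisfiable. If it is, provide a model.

Unsatisfiable

Case R = True:
  (~D | ~R) forces D = False.
  (D | ~V) forces V = False.
  Clause (~R | V) is falsified — contradiction.
Case R = False:
  Clause (R) is falsified — contradiction.
Both cases fail, so the formula is unsatisfiable.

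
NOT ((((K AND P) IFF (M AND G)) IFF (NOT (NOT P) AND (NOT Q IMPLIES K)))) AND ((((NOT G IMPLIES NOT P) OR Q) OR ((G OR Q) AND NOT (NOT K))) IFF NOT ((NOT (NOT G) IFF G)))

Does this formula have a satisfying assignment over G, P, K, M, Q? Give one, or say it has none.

G = False, P = True, K = True, M = True, Q = False

  NOT ((((K AND P) IFF (M AND G)) IFF (NOT (NOT P) AND (NOT Q IMPLIES K)))) = True
    ((K AND P) IFF (M AND G)) IFF (NOT (NOT P) AND (NOT Q IMPLIES K)) = False
      (K AND P) IFF (M AND G) = False
        K AND P = True
        M AND G = False
      NOT (NOT P) AND (NOT Q IMPLIES K) = True
        NOT (NOT P) = True
          NOT P = False
        NOT Q IMPLIES K = True
          NOT Q = True
  (((NOT G IMPLIES NOT P) OR Q) OR ((G OR Q) AND NOT (NOT K))) IFF NOT ((NOT (NOT G) IFF G)) = True
    ((NOT G IMPLIES NOT P) OR Q) OR ((G OR Q) AND NOT (NOT K)) = False
      (NOT G IMPLIES NOT P) OR Q = False
        NOT G IMPLIES NOT P = False
          NOT G = True
          NOT P = False
      (G OR Q) AND NOT (NOT K) = False
        G OR Q = False
        NOT (NOT K) = True
          NOT K = False
    NOT ((NOT (NOT G) IFF G)) = False
      NOT (NOT G) IFF G = True
        NOT (NOT G) = False
          NOT G = True
Both conjuncts True, so the formula holds.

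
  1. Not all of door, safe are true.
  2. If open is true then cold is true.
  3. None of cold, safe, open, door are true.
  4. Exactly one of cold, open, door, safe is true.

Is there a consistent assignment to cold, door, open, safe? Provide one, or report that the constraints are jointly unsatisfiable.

The formula is unsatisfiable.

Case open = True:
  Constraint (3) is violated (open=T) — contradiction.
Case open = False:
  (3) forces cold = False.
  (3) forces safe = False.
  (3) forces door = False.
  Constraint (4) is violated (cold=F, open=F, door=F, safe=F) — contradiction.
Both cases fail — unsatisfiable.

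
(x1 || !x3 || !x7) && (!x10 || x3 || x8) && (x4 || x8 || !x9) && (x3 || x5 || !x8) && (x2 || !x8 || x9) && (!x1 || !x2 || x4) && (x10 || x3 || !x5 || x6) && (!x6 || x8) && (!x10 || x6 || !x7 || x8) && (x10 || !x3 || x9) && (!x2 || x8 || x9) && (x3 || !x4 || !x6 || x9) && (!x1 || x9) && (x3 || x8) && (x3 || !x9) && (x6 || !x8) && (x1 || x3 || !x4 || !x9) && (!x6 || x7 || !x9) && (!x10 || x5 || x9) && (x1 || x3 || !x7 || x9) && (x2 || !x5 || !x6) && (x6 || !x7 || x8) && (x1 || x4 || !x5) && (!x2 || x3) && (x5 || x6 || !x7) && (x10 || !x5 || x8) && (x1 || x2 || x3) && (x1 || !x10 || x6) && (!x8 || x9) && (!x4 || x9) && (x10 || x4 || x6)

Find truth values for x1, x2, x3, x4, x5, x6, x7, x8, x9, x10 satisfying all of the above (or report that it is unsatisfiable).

x1=T, x2=T, x3=T, x4=T, x5=F, x6=F, x7=F, x8=F, x9=T, x10=F

Set x1 = True.
  then (!x1 || x9) forces x9 = True.
  then (x3 || !x9) forces x3 = True.
Set x2 = True.
  then (!x1 || !x2 || x4) forces x4 = True.
Set x5 = False.
Set x6 = False.
  then (x6 || !x8) forces x8 = False.
  then (x6 || !x7 || x8) forces x7 = False.
Set x10 = False.
All clauses satisfied.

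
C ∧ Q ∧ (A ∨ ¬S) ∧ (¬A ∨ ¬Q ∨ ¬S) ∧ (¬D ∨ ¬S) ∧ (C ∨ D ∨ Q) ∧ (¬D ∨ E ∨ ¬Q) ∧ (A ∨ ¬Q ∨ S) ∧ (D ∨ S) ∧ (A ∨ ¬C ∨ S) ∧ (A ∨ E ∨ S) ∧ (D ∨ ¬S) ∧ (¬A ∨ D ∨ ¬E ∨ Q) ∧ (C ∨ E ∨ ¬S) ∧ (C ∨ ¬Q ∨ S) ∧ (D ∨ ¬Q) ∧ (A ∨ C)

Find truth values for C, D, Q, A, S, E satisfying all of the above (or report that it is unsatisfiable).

Unit clause (C) forces C = True.
Unit clause (Q) forces Q = True.
In (D ∨ ¬Q) only D is left, so D = True.
In (¬D ∨ ¬S) only ¬S is left, so S = False.
In (¬D ∨ E ∨ ¬Q) only E is left, so E = True.
In (A ∨ ¬Q ∨ S) only A is left, so A = True.
All clauses satisfied.

C: True, D: True, Q: True, A: True, S: False, E: True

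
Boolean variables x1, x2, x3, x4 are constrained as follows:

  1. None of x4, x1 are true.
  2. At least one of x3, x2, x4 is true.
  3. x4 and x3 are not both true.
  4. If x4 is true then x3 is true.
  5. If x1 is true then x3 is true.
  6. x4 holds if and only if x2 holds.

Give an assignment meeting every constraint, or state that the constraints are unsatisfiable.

x1: False; x2: False; x3: True; x4: False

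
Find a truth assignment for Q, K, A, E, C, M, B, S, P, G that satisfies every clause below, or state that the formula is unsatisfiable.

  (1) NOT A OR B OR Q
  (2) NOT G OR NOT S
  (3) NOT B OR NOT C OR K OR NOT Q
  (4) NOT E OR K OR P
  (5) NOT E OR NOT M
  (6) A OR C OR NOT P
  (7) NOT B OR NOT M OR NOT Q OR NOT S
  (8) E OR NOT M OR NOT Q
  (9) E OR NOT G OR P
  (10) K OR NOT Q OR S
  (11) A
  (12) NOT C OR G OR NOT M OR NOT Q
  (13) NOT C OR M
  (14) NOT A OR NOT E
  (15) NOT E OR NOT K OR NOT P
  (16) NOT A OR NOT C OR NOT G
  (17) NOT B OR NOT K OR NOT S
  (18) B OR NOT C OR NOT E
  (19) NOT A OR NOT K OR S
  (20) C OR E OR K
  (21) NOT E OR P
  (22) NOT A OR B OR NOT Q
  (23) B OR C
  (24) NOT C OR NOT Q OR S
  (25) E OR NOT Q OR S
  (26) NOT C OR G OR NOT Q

Q: False; K: False; A: True; E: False; C: True; M: True; B: True; S: False; P: True; G: False

Unit clause (A) forces A = True.
In (NOT A OR NOT E) only NOT E is left, so E = False.
Set Q = False.
  then (NOT A OR B OR Q) forces B = True.
Set K = False.
  then (C OR E OR K) forces C = True.
  then (NOT C OR M) forces M = True.
  then (NOT A OR NOT C OR NOT G) forces G = False.
Set S = False.
Set P = True.
All clauses satisfied.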